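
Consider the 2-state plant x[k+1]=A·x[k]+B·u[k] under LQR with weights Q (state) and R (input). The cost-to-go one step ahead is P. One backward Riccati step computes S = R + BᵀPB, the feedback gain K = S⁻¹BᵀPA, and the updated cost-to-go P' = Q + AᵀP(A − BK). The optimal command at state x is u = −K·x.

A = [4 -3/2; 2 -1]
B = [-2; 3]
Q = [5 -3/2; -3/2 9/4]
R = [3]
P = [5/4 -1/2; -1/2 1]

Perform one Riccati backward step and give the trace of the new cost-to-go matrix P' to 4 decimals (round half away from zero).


22.6060

BᵀP = [-4.0000 4.0000]
S = R + BᵀPB = [3] + [20.0000] = [23.0000]
BᵀPA = [-8.0000 2.0000]
K = S⁻¹·BᵀPA = [-0.3478 0.0870]
A−BK = [3.3043 -1.3261; 3.0435 -1.2609]
AᵀP(A−BK) = [13.2174 -5.3043; -5.3043 2.1386]
P' = Q + AᵀP(A−BK) = [18.2174 -6.8043; -6.8043 4.3886]
tr(P') = 22.6060


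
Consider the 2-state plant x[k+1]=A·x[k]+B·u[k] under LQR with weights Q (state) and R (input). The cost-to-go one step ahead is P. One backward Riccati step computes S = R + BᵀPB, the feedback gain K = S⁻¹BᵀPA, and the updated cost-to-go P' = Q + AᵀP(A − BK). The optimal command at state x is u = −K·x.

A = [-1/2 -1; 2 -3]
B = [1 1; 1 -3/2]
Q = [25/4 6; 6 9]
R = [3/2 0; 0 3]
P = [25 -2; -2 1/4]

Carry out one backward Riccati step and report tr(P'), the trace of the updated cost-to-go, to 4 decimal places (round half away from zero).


17.2711

BᵀP = [23.0000 -1.7500; 28.0000 -2.3750]
S = R + BᵀPB = [3/2 0; 0 3] + [21.2500 25.6250; 25.6250 31.5625] = [22.7500 25.6250; 25.6250 34.5625]
BᵀPA = [-15.0000 -17.7500; -18.7500 -20.8750]
K = S⁻¹·BᵀPA = [-0.2928 -0.6059; -0.3254 -0.1547]
A−BK = [0.1182 -0.2393; 1.8048 -2.6262]
AᵀP(A−BK) = [0.7565 0.0098; 0.0098 1.2646]
P' = Q + AᵀP(A−BK) = [7.0065 6.0098; 6.0098 10.2646]
tr(P') = 17.2711


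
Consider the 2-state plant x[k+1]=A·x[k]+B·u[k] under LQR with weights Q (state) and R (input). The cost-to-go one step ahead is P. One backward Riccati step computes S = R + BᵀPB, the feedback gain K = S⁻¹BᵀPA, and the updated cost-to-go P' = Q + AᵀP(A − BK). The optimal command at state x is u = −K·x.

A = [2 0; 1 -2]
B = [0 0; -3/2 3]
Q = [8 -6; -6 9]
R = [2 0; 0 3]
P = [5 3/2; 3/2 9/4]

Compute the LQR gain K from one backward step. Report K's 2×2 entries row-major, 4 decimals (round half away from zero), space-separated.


BᵀP = [-2.2500 -3.3750; 4.5000 6.7500]
S = R + BᵀPB = [2 0; 0 3] + [5.0625 -10.1250; -10.1250 20.2500] = [7.0625 -10.1250; -10.1250 23.2500]
BᵀPA = [-7.8750 6.7500; 15.7500 -13.5000]
K = S⁻¹·BᵀPA = [-0.3830 0.3283; 0.5106 -0.4377]
A−BK = [2.0000 0.0000; -1.1064 -0.1945]
AᵀP(A−BK) = [17.1915 -1.0213; -1.0213 0.8754]
P' = Q + AᵀP(A−BK) = [25.1915 -7.0213; -7.0213 9.8754]
tr(P') = 35.0669

-0.3830 0.3283 0.5106 -0.4377


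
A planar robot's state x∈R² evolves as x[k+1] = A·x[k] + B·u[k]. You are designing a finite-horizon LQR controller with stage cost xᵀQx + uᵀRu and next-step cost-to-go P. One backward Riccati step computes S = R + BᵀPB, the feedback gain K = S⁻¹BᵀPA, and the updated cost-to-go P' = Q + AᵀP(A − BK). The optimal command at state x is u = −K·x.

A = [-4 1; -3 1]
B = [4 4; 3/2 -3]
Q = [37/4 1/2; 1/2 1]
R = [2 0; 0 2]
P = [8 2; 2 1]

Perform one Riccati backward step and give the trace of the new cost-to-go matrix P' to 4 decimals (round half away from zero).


13.6813

BᵀP = [35.0000 9.5000; 26.0000 5.0000]
S = R + BᵀPB = [2 0; 0 2] + [154.2500 111.5000; 111.5000 89.0000] = [156.2500 111.5000; 111.5000 91.0000]
BᵀPA = [-168.5000 44.5000; -119.0000 31.0000]
K = S⁻¹·BᵀPA = [-1.1559 0.3319; 0.1086 -0.0661]
A−BK = [0.1892 -0.0635; -0.9404 0.3039]
AᵀP(A−BK) = [3.1548 -0.9292; -0.9292 0.2765]
P' = Q + AᵀP(A−BK) = [12.4048 -0.4292; -0.4292 1.2765]
tr(P') = 13.6813


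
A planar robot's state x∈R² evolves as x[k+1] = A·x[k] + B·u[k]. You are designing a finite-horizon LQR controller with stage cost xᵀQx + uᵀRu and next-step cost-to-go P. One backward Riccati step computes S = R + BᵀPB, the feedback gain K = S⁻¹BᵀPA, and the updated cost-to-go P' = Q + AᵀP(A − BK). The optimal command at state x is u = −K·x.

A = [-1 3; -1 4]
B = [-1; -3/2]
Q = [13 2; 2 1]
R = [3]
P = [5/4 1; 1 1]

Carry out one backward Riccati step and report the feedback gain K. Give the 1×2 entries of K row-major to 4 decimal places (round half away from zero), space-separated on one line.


0.5526 -1.9211

BᵀP = [-2.7500 -2.5000]
S = R + BᵀPB = [3] + [6.5000] = [9.5000]
BᵀPA = [5.2500 -18.2500]
K = S⁻¹·BᵀPA = [0.5526 -1.9211]
A−BK = [-0.4474 1.0789; -0.1711 1.1184]
AᵀP(A−BK) = [1.3487 -4.6645; -4.6645 16.1908]
P' = Q + AᵀP(A−BK) = [14.3487 -2.6645; -2.6645 17.1908]
tr(P') = 31.5395


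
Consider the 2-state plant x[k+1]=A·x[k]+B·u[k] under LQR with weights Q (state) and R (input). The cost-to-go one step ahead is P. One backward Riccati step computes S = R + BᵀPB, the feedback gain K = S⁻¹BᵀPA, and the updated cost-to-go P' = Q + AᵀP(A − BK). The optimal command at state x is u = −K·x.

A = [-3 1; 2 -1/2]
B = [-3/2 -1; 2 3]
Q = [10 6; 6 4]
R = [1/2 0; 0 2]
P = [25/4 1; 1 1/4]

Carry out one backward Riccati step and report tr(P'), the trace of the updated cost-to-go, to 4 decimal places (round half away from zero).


BᵀP = [-7.3750 -1.0000; -3.2500 -0.2500]
S = R + BᵀPB = [1/2 0; 0 2] + [9.0625 4.3750; 4.3750 2.5000] = [9.5625 4.3750; 4.3750 4.5000]
BᵀPA = [20.1250 -6.8750; 9.2500 -3.1250]
K = S⁻¹·BᵀPA = [2.0968 -0.7227; 0.0170 0.0082]
A−BK = [0.1622 -0.0759; -2.2446 0.9209]
AᵀP(A−BK) = [2.8947 -1.0314; -1.0314 0.3695]
P' = Q + AᵀP(A−BK) = [12.8947 4.9686; 4.9686 4.3695]
tr(P') = 17.2642

17.2642


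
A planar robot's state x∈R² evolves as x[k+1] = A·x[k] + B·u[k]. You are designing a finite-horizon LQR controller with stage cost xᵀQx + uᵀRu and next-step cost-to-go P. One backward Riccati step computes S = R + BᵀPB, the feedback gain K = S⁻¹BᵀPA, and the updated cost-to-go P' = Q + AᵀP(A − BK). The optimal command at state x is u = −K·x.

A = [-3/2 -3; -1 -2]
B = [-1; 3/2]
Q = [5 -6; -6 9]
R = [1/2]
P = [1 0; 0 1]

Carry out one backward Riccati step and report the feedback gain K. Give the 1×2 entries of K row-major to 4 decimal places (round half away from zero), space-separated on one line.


BᵀP = [-1.0000 1.5000]
S = R + BᵀPB = [1/2] + [3.2500] = [3.7500]
BᵀPA = [0.0000 0.0000]
K = S⁻¹·BᵀPA = [0.0000 0.0000]
A−BK = [-1.5000 -3.0000; -1.0000 -2.0000]
AᵀP(A−BK) = [3.2500 6.5000; 6.5000 13.0000]
P' = Q + AᵀP(A−BK) = [8.2500 0.5000; 0.5000 22.0000]
tr(P') = 30.2500

0.0000 0.0000


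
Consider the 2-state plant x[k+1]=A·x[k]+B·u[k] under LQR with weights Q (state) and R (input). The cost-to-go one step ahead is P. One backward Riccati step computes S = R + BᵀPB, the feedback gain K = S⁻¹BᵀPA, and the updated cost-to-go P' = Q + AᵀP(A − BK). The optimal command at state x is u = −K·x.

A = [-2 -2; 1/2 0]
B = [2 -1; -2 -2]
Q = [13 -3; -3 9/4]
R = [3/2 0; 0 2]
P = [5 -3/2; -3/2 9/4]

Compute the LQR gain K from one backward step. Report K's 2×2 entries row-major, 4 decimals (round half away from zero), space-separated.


-0.7185 -0.6366 0.3937 0.5273

BᵀP = [13.0000 -7.5000; -2.0000 -3.0000]
S = R + BᵀPB = [3/2 0; 0 2] + [41.0000 2.0000; 2.0000 8.0000] = [42.5000 2.0000; 2.0000 10.0000]
BᵀPA = [-29.7500 -26.0000; 2.5000 4.0000]
K = S⁻¹·BᵀPA = [-0.7185 -0.6366; 0.3937 0.5273]
A−BK = [-0.1692 -0.1995; -0.1496 -0.2185]
AᵀP(A−BK) = [1.2020 1.2435; 1.2435 1.3397]
P' = Q + AᵀP(A−BK) = [14.2020 -1.7565; -1.7565 3.5897]
tr(P') = 17.7917


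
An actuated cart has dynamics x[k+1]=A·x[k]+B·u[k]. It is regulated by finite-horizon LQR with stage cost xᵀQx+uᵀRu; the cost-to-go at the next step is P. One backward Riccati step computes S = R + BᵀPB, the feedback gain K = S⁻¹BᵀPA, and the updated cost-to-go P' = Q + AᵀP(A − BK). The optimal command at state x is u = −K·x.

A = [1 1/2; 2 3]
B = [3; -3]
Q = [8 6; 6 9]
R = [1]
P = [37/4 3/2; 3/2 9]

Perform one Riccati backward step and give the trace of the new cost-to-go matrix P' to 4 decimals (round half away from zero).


130.0583

BᵀP = [23.2500 -22.5000]
S = R + BᵀPB = [1] + [137.2500] = [138.2500]
BᵀPA = [-21.7500 -55.8750]
K = S⁻¹·BᵀPA = [-0.1573 -0.4042]
A−BK = [1.4720 1.7125; 1.5280 1.7875]
AᵀP(A−BK) = [47.8282 55.8345; 55.8345 65.2301]
P' = Q + AᵀP(A−BK) = [55.8282 61.8345; 61.8345 74.2301]
tr(P') = 130.0583


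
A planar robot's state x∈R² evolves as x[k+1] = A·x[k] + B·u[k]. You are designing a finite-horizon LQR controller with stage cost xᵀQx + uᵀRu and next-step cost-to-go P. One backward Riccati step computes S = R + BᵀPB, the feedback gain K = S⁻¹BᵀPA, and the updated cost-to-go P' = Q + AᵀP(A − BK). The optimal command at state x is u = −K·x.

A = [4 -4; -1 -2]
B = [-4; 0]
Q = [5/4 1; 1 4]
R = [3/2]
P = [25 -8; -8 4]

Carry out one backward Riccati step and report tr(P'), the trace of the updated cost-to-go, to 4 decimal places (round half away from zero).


BᵀP = [-100.0000 32.0000]
S = R + BᵀPB = [3/2] + [400.0000] = [401.5000]
BᵀPA = [-432.0000 336.0000]
K = S⁻¹·BᵀPA = [-1.0760 0.8369]
A−BK = [-0.3039 -0.6526; -1.0000 -2.0000]
AᵀP(A−BK) = [3.1831 1.5243; 1.5243 6.8144]
P' = Q + AᵀP(A−BK) = [4.4331 2.5243; 2.5243 10.8144]
tr(P') = 15.2475

15.2475


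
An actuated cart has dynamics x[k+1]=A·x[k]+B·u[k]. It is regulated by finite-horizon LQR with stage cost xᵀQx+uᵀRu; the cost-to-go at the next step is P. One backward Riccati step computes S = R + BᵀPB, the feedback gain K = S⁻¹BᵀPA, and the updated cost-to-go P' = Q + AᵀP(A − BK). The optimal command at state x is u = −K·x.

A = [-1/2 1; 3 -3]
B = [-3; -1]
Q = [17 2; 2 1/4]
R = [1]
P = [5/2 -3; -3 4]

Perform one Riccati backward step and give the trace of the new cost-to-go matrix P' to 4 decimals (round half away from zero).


48.0263

BᵀP = [-4.5000 5.0000]
S = R + BᵀPB = [1] + [8.5000] = [9.5000]
BᵀPA = [17.2500 -19.5000]
K = S⁻¹·BᵀPA = [1.8158 -2.0526]
A−BK = [4.9474 -5.1579; 4.8158 -5.0526]
AᵀP(A−BK) = [14.3026 -15.3421; -15.3421 16.4737]
P' = Q + AᵀP(A−BK) = [31.3026 -13.3421; -13.3421 16.7237]
tr(P') = 48.0263


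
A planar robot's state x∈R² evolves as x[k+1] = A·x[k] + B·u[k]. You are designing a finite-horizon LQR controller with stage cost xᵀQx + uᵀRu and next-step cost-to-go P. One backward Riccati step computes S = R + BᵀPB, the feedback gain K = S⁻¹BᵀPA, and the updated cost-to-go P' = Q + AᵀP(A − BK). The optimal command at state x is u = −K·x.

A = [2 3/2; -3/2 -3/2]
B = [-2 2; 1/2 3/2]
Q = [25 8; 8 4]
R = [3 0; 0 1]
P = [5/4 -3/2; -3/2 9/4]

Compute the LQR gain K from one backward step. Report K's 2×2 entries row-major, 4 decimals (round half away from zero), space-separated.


BᵀP = [-3.2500 4.1250; 0.2500 0.3750]
S = R + BᵀPB = [3 0; 0 1] + [8.5625 -0.3125; -0.3125 1.0625] = [11.5625 -0.3125; -0.3125 2.0625]
BᵀPA = [-12.6875 -11.0625; -0.0625 -0.1875]
K = S⁻¹·BᵀPA = [-1.1026 -0.9632; -0.1974 -0.2368]
A−BK = [0.1895 0.0474; -0.6526 -0.6632]
AᵀP(A−BK) = [5.0605 4.4526; 4.4526 3.9257]
P' = Q + AᵀP(A−BK) = [30.0605 12.4526; 12.4526 7.9257]
tr(P') = 37.9862

-1.1026 -0.9632 -0.1974 -0.2368


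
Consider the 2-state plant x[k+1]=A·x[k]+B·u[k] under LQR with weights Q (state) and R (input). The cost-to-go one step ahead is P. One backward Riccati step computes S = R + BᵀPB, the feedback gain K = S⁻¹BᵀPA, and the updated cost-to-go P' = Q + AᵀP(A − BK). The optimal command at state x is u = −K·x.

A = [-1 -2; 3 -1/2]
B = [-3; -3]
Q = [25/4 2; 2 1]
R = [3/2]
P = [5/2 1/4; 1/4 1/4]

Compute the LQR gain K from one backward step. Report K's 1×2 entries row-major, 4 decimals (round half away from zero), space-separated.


BᵀP = [-8.2500 -1.5000]
S = R + BᵀPB = [3/2] + [29.2500] = [30.7500]
BᵀPA = [3.7500 17.2500]
K = S⁻¹·BᵀPA = [0.1220 0.5610]
A−BK = [-0.6341 -0.3171; 3.3659 1.1829]
AᵀP(A−BK) = [2.7927 1.1463; 1.1463 0.8857]
P' = Q + AᵀP(A−BK) = [9.0427 3.1463; 3.1463 1.8857]
tr(P') = 10.9284

0.1220 0.5610


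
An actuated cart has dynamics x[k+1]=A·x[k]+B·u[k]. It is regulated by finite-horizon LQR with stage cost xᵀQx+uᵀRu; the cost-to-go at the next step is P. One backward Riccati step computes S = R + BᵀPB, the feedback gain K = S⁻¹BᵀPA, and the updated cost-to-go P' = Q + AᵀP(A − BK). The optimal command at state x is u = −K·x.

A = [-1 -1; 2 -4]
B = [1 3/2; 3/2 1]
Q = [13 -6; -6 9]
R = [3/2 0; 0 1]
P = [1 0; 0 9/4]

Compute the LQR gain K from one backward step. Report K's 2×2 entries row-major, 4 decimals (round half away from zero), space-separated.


0.9535 -1.6021 -0.2997 -0.4890

BᵀP = [1.0000 3.3750; 1.5000 2.2500]
S = R + BᵀPB = [3/2 0; 0 1] + [6.0625 4.8750; 4.8750 4.5000] = [7.5625 4.8750; 4.8750 5.5000]
BᵀPA = [5.7500 -14.5000; 3.0000 -10.5000]
K = S⁻¹·BᵀPA = [0.9535 -1.6021; -0.2997 -0.4890]
A−BK = [-1.5039 1.3357; 0.8694 -1.1078]
AᵀP(A−BK) = [5.4163 -6.3208; -6.3208 8.6345]
P' = Q + AᵀP(A−BK) = [18.4163 -12.3208; -12.3208 17.6345]
tr(P') = 36.0508


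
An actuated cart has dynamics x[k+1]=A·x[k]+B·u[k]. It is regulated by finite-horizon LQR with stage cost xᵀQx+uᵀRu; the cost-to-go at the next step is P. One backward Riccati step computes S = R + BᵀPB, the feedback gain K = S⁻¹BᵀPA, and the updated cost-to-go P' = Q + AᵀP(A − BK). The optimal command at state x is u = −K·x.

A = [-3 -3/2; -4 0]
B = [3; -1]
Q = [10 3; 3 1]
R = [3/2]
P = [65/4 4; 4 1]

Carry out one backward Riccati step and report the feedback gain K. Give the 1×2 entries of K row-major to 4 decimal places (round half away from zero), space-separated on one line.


-1.4289 -0.5381

BᵀP = [44.7500 11.0000]
S = R + BᵀPB = [3/2] + [123.2500] = [124.7500]
BᵀPA = [-178.2500 -67.1250]
K = S⁻¹·BᵀPA = [-1.4289 -0.5381]
A−BK = [1.2866 0.1142; -5.4289 -0.5381]
AᵀP(A−BK) = [3.5561 1.2129; 1.2129 0.4441]
P' = Q + AᵀP(A−BK) = [13.5561 4.2129; 4.2129 1.4441]
tr(P') = 15.0003


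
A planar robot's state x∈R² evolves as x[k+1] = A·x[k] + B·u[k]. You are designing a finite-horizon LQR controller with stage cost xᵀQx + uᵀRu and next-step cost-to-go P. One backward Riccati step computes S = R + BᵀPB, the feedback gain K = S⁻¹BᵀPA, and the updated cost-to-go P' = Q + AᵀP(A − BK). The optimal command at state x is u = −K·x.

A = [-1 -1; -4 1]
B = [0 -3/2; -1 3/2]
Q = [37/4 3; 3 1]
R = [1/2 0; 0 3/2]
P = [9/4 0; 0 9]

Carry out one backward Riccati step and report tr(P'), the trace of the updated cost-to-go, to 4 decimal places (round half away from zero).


BᵀP = [0.0000 -9.0000; -3.3750 13.5000]
S = R + BᵀPB = [1/2 0; 0 3/2] + [9.0000 -13.5000; -13.5000 25.3125] = [9.5000 -13.5000; -13.5000 26.8125]
BᵀPA = [36.0000 -9.0000; -50.6250 16.8750]
K = S⁻¹·BᵀPA = [3.8887 -0.1863; 0.0699 0.5356]
A−BK = [-0.8952 -0.1966; -0.2160 0.0103]
AᵀP(A−BK) = [9.7917 0.0699; 0.0699 0.5356]
P' = Q + AᵀP(A−BK) = [19.0417 3.0699; 3.0699 1.5356]
tr(P') = 20.5773

20.5773


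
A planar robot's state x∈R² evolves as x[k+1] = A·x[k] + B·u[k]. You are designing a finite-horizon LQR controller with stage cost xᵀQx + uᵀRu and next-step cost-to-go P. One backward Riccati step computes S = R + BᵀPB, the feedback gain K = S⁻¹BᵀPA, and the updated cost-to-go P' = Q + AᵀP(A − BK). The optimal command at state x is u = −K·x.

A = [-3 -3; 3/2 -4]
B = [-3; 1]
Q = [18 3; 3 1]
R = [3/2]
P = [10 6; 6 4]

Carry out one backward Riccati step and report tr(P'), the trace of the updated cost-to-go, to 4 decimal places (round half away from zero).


BᵀP = [-24.0000 -14.0000]
S = R + BᵀPB = [3/2] + [58.0000] = [59.5000]
BᵀPA = [51.0000 128.0000]
K = S⁻¹·BᵀPA = [0.8571 2.1513]
A−BK = [-0.4286 3.4538; 0.6429 -6.1513]
AᵀP(A−BK) = [1.2857 1.2857; 1.2857 22.6387]
P' = Q + AᵀP(A−BK) = [19.2857 4.2857; 4.2857 23.6387]
tr(P') = 42.9244

42.9244


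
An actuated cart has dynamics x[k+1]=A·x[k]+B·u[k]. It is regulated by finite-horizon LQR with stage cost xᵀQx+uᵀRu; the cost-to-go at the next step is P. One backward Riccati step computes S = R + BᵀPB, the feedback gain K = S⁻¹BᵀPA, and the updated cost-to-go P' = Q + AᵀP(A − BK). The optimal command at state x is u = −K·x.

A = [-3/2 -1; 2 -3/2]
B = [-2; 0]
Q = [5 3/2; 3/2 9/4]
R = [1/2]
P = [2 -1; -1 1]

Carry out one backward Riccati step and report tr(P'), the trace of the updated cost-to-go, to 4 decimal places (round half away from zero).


BᵀP = [-4.0000 2.0000]
S = R + BᵀPB = [1/2] + [8.0000] = [8.5000]
BᵀPA = [10.0000 1.0000]
K = S⁻¹·BᵀPA = [1.1765 0.1176]
A−BK = [0.8529 -0.7647; 2.0000 -1.5000]
AᵀP(A−BK) = [2.7353 -1.4265; -1.4265 1.1324]
P' = Q + AᵀP(A−BK) = [7.7353 0.0735; 0.0735 3.3824]
tr(P') = 11.1176

11.1176


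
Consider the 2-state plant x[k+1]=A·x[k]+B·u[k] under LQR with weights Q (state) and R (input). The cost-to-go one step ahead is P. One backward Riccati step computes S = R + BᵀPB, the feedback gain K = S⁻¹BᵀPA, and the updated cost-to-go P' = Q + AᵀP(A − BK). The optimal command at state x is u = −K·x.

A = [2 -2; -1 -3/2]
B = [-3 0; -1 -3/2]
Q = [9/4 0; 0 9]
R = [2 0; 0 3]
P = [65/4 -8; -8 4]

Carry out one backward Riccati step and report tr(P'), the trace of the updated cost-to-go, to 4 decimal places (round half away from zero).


13.7906

BᵀP = [-40.7500 20.0000; 12.0000 -6.0000]
S = R + BᵀPB = [2 0; 0 3] + [102.2500 -30.0000; -30.0000 9.0000] = [104.2500 -30.0000; -30.0000 12.0000]
BᵀPA = [-101.5000 51.5000; 30.0000 -15.0000]
K = S⁻¹·BᵀPA = [-0.9060 0.4786; 0.2350 -0.0534]
A−BK = [-0.7179 -0.5641; -1.5534 -1.1015]
AᵀP(A−BK) = [1.9915 -0.8162; -0.8162 0.5491]
P' = Q + AᵀP(A−BK) = [4.2415 -0.8162; -0.8162 9.5491]
tr(P') = 13.7906


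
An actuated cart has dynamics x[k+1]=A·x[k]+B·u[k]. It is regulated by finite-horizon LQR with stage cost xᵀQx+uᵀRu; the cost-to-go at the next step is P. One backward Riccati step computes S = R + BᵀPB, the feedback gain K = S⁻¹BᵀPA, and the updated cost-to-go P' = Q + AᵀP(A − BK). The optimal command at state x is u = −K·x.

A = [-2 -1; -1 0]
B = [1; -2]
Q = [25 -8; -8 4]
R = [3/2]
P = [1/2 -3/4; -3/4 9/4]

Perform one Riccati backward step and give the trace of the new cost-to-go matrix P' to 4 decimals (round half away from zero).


BᵀP = [2.0000 -5.2500]
S = R + BᵀPB = [3/2] + [12.5000] = [14.0000]
BᵀPA = [1.2500 -2.0000]
K = S⁻¹·BᵀPA = [0.0893 -0.1429]
A−BK = [-2.0893 -0.8571; -0.8214 -0.2857]
AᵀP(A−BK) = [1.1384 0.4286; 0.4286 0.2143]
P' = Q + AᵀP(A−BK) = [26.1384 -7.5714; -7.5714 4.2143]
tr(P') = 30.3527

30.3527


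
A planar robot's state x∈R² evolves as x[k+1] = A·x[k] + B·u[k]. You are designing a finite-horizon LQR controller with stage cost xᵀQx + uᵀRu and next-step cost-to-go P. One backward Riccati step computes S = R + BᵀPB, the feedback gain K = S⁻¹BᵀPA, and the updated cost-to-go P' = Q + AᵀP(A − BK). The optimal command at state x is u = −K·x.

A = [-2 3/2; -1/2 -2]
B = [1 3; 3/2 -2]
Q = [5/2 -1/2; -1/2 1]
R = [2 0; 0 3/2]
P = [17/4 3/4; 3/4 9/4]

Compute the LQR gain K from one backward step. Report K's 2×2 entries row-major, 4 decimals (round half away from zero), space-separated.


BᵀP = [5.3750 4.1250; 11.2500 -2.2500]
S = R + BᵀPB = [2 0; 0 3/2] + [11.5625 7.8750; 7.8750 38.2500] = [13.5625 7.8750; 7.8750 39.7500]
BᵀPA = [-12.8125 -0.1875; -21.3750 21.3750]
K = S⁻¹·BᵀPA = [-0.7147 -0.3684; -0.3961 0.6107]
A−BK = [-0.0969 0.0363; -0.2203 -0.2259]
AᵀP(A−BK) = [1.4380 0.2712; 0.2712 0.9391]
P' = Q + AᵀP(A−BK) = [3.9380 -0.2288; -0.2288 1.9391]
tr(P') = 5.8771

-0.7147 -0.3684 -0.3961 0.6107


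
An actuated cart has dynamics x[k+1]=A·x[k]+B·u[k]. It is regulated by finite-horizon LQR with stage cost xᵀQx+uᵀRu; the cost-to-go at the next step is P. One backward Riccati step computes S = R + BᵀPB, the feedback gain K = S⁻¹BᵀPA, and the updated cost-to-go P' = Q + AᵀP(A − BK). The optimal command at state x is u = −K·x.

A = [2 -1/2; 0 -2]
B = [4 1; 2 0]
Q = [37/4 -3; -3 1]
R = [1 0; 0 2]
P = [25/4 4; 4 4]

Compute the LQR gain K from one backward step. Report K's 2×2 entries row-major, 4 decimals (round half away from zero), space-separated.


0.3265 -0.4082 0.2090 0.2842

BᵀP = [33.0000 24.0000; 6.2500 4.0000]
S = R + BᵀPB = [1 0; 0 2] + [180.0000 33.0000; 33.0000 6.2500] = [181.0000 33.0000; 33.0000 8.2500]
BᵀPA = [66.0000 -64.5000; 12.5000 -11.1250]
K = S⁻¹·BᵀPA = [0.3265 -0.4082; 0.2090 0.2842]
A−BK = [0.4848 0.8485; -0.6531 -1.1837]
AᵀP(A−BK) = [0.8361 1.1367; 1.1367 2.3973]
P' = Q + AᵀP(A−BK) = [10.0861 -1.8633; -1.8633 3.3973]
tr(P') = 13.4835


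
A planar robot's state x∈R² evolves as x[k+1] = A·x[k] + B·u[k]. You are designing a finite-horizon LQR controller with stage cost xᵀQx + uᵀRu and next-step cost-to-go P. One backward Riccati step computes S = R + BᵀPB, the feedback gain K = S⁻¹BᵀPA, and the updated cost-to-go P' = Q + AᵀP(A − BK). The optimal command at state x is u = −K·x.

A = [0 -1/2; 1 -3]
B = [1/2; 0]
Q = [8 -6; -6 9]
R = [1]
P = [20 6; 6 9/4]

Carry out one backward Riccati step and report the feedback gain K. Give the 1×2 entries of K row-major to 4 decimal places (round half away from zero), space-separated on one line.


0.5000 -2.3333

BᵀP = [10.0000 3.0000]
S = R + BᵀPB = [1] + [5.0000] = [6.0000]
BᵀPA = [3.0000 -14.0000]
K = S⁻¹·BᵀPA = [0.5000 -2.3333]
A−BK = [-0.2500 0.6667; 1.0000 -3.0000]
AᵀP(A−BK) = [0.7500 -2.7500; -2.7500 10.5833]
P' = Q + AᵀP(A−BK) = [8.7500 -8.7500; -8.7500 19.5833]
tr(P') = 28.3333


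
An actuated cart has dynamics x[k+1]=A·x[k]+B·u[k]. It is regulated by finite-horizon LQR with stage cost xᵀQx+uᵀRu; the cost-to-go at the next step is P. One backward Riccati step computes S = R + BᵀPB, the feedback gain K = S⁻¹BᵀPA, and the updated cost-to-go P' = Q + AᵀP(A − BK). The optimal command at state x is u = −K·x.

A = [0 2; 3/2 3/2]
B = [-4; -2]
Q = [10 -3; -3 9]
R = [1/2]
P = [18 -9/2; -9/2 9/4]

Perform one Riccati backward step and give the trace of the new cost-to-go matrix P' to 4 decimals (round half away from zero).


22.7142

BᵀP = [-63.0000 13.5000]
S = R + BᵀPB = [1/2] + [225.0000] = [225.5000]
BᵀPA = [20.2500 -105.7500]
K = S⁻¹·BᵀPA = [0.0898 -0.4690]
A−BK = [0.3592 0.1242; 1.6796 0.5621]
AᵀP(A−BK) = [3.2440 1.0589; 1.0589 0.4702]
P' = Q + AᵀP(A−BK) = [13.2440 -1.9411; -1.9411 9.4702]
tr(P') = 22.7142


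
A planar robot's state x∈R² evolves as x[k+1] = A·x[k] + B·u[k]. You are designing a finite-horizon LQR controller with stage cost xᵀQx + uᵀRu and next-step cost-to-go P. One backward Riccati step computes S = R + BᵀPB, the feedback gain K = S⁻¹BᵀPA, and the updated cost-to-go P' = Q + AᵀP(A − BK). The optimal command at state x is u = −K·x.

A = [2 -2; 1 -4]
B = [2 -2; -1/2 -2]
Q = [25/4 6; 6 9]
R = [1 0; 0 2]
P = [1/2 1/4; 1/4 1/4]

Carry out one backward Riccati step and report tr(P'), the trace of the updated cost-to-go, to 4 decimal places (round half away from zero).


BᵀP = [0.8750 0.3750; -1.5000 -1.0000]
S = R + BᵀPB = [1 0; 0 2] + [1.5625 -2.5000; -2.5000 5.0000] = [2.5625 -2.5000; -2.5000 7.0000]
BᵀPA = [2.1250 -3.2500; -4.0000 7.0000]
K = S⁻¹·BᵀPA = [0.4171 -0.4492; -0.4225 0.8396]
A−BK = [0.3209 0.5775; 0.3636 -2.5455]
AᵀP(A−BK) = [0.6738 -1.1872; -1.1872 2.6631]
P' = Q + AᵀP(A−BK) = [6.9238 4.8128; 4.8128 11.6631]
tr(P') = 18.5869

18.5869


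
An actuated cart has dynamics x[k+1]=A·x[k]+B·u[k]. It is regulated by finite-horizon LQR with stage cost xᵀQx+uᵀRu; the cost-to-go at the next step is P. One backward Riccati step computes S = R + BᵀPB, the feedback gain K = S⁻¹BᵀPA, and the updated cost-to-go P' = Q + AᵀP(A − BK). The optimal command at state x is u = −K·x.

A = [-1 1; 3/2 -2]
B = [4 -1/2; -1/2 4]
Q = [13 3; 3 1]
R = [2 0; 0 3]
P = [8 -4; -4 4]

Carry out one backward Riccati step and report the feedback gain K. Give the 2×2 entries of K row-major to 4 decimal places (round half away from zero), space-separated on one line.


-0.2191 0.2112 0.3236 -0.4377

BᵀP = [34.0000 -18.0000; -20.0000 18.0000]
S = R + BᵀPB = [2 0; 0 3] + [145.0000 -89.0000; -89.0000 82.0000] = [147.0000 -89.0000; -89.0000 85.0000]
BᵀPA = [-61.0000 70.0000; 47.0000 -56.0000]
K = S⁻¹·BᵀPA = [-0.2191 0.2112; 0.3236 -0.4377]
A−BK = [0.0380 -0.0636; 0.0962 -0.1436]
AᵀP(A−BK) = [0.4294 -0.5457; -0.5457 0.7057]
P' = Q + AᵀP(A−BK) = [13.4294 2.4543; 2.4543 1.7057]
tr(P') = 15.1351


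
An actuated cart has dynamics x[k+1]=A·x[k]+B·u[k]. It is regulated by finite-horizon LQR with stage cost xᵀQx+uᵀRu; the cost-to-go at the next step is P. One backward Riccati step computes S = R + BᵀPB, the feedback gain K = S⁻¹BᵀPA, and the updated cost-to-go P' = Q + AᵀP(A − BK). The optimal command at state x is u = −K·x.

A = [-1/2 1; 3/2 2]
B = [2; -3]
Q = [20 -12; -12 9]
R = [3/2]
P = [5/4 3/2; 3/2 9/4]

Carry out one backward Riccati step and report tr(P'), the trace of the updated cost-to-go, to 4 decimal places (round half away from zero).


BᵀP = [-2.0000 -3.7500]
S = R + BᵀPB = [3/2] + [7.2500] = [8.7500]
BᵀPA = [-4.6250 -9.5000]
K = S⁻¹·BᵀPA = [-0.5286 -1.0857]
A−BK = [0.5571 3.1714; -0.0857 -1.2571]
AᵀP(A−BK) = [0.6804 1.8536; 1.8536 5.9357]
P' = Q + AᵀP(A−BK) = [20.6804 -10.1464; -10.1464 14.9357]
tr(P') = 35.6161

35.6161


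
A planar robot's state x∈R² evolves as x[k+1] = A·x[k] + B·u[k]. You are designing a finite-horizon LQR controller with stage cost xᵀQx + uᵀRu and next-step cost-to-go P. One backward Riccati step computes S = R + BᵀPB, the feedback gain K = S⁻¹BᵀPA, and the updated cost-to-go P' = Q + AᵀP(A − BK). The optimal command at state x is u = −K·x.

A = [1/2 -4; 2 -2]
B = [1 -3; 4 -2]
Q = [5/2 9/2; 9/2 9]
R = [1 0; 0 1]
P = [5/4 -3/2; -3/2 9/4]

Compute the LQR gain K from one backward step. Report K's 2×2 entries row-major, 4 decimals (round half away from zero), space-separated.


BᵀP = [-4.7500 7.5000; -0.7500 0.0000]
S = R + BᵀPB = [1 0; 0 1] + [25.2500 -0.7500; -0.7500 2.2500] = [26.2500 -0.7500; -0.7500 3.2500]
BᵀPA = [12.6250 4.0000; -0.3750 3.0000]
K = S⁻¹·BᵀPA = [0.4808 0.1799; -0.0044 0.9646]
A−BK = [0.0059 -1.2861; 0.0678 -0.7906]
AᵀP(A−BK) = [0.2404 0.0900; 0.0900 1.3864]
P' = Q + AᵀP(A−BK) = [2.7404 4.5900; 4.5900 10.3864]
tr(P') = 13.1268

0.4808 0.1799 -0.0044 0.9646


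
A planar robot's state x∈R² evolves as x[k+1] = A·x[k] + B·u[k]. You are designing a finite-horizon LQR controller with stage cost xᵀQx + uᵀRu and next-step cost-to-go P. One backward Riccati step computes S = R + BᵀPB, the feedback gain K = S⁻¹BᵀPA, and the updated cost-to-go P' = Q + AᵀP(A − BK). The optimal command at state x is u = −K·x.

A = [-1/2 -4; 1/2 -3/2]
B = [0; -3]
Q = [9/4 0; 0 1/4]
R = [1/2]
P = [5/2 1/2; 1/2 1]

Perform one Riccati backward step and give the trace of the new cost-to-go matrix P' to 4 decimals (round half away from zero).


BᵀP = [-1.5000 -3.0000]
S = R + BᵀPB = [1/2] + [9.0000] = [9.5000]
BᵀPA = [-0.7500 10.5000]
K = S⁻¹·BᵀPA = [-0.0789 1.1053]
A−BK = [-0.5000 -4.0000; 0.2632 1.8158]
AᵀP(A−BK) = [0.5658 4.4539; 4.4539 36.6447]
P' = Q + AᵀP(A−BK) = [2.8158 4.4539; 4.4539 36.8947]
tr(P') = 39.7105

39.7105


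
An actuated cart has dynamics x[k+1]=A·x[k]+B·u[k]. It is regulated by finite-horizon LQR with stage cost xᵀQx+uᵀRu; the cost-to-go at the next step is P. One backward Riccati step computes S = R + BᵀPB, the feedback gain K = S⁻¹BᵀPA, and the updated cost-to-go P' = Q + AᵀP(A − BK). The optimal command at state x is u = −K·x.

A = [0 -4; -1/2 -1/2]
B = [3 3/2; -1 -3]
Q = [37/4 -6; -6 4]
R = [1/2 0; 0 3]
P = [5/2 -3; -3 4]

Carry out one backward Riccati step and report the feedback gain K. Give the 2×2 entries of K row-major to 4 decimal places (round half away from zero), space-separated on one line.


BᵀP = [10.5000 -13.0000; 12.7500 -16.5000]
S = R + BᵀPB = [1/2 0; 0 3] + [44.5000 54.7500; 54.7500 68.6250] = [45.0000 54.7500; 54.7500 71.6250]
BᵀPA = [6.5000 -35.5000; 8.2500 -42.7500]
K = S⁻¹·BᵀPA = [0.0615 -0.8961; 0.0682 0.0881]
A−BK = [-0.2868 -1.4439; -0.2340 -1.1318]
AᵀP(A−BK) = [0.0378 0.0977; 0.0977 0.9555]
P' = Q + AᵀP(A−BK) = [9.2878 -5.9023; -5.9023 4.9555]
tr(P') = 14.2433

0.0615 -0.8961 0.0682 0.0881


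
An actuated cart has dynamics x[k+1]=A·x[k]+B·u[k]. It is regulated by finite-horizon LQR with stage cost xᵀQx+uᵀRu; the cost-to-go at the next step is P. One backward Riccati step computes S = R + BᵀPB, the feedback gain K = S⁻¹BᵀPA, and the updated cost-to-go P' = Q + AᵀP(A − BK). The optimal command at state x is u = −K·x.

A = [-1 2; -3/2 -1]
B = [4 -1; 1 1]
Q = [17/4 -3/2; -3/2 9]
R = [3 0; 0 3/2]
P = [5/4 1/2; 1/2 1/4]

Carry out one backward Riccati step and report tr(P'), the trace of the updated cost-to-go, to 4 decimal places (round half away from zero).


14.0832

BᵀP = [5.5000 2.2500; -0.7500 -0.2500]
S = R + BᵀPB = [3 0; 0 3/2] + [24.2500 -3.2500; -3.2500 0.5000] = [27.2500 -3.2500; -3.2500 2.0000]
BᵀPA = [-8.8750 8.7500; 1.1250 -1.2500]
K = S⁻¹·BᵀPA = [-0.3208 0.3058; 0.0413 -0.1280]
A−BK = [0.3243 0.6486; -1.2205 -1.1778]
AᵀP(A−BK) = [0.4193 -0.2667; -0.2667 0.4139]
P' = Q + AᵀP(A−BK) = [4.6693 -1.7667; -1.7667 9.4139]
tr(P') = 14.0832


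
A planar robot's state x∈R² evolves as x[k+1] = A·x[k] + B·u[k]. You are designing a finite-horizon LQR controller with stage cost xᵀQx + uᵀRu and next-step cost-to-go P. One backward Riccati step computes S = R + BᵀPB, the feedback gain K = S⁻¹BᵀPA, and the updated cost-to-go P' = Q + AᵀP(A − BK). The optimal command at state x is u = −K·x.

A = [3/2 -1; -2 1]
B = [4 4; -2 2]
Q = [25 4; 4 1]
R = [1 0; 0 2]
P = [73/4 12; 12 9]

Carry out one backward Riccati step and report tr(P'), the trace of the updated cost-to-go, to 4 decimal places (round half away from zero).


26.7311

BᵀP = [49.0000 30.0000; 97.0000 66.0000]
S = R + BᵀPB = [1 0; 0 2] + [136.0000 256.0000; 256.0000 520.0000] = [137.0000 256.0000; 256.0000 522.0000]
BᵀPA = [13.5000 -19.0000; 13.5000 -31.0000]
K = S⁻¹·BᵀPA = [0.6007 -0.3315; -0.2687 0.1032]
A−BK = [0.1721 -0.0867; -0.2611 0.1305]
AᵀP(A−BK) = [0.5809 -0.2924; -0.2924 0.1501]
P' = Q + AᵀP(A−BK) = [25.5809 3.7076; 3.7076 1.1501]
tr(P') = 26.7311


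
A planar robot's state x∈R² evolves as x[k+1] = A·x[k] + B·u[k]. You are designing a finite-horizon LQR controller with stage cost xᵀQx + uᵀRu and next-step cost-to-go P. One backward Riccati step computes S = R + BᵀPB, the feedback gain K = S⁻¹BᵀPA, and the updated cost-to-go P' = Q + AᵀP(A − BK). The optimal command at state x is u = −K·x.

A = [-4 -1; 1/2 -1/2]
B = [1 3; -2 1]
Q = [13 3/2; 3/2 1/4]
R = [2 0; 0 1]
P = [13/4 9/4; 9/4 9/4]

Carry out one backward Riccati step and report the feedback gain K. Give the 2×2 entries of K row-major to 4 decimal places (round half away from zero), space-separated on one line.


BᵀP = [-1.2500 -2.2500; 12.0000 9.0000]
S = R + BᵀPB = [2 0; 0 1] + [3.2500 -6.0000; -6.0000 45.0000] = [5.2500 -6.0000; -6.0000 46.0000]
BᵀPA = [3.8750 2.3750; -43.5000 -16.5000]
K = S⁻¹·BᵀPA = [-0.4027 0.0499; -0.9982 -0.3522]
A−BK = [-0.6028 0.0067; 0.6928 -0.0481]
AᵀP(A−BK) = [1.7023 0.2990; 0.2990 0.1329]
P' = Q + AᵀP(A−BK) = [14.7023 1.7990; 1.7990 0.3829]
tr(P') = 15.0852

-0.4027 0.0499 -0.9982 -0.3522


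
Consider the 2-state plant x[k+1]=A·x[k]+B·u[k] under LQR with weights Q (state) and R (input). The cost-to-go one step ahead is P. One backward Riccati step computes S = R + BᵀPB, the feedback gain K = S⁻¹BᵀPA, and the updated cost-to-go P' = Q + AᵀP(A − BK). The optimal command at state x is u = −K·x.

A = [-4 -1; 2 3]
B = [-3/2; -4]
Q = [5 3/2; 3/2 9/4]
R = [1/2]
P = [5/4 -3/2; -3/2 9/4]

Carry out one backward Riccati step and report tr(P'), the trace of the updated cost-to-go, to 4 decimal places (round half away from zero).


20.6437

BᵀP = [4.1250 -6.7500]
S = R + BᵀPB = [1/2] + [20.8125] = [21.3125]
BᵀPA = [-30.0000 -24.3750]
K = S⁻¹·BᵀPA = [-1.4076 -1.1437]
A−BK = [-6.1114 -2.7155; -3.6305 -1.5748]
AᵀP(A−BK) = [10.7713 5.1891; 5.1891 2.6224]
P' = Q + AᵀP(A−BK) = [15.7713 6.6891; 6.6891 4.8724]
tr(P') = 20.6437


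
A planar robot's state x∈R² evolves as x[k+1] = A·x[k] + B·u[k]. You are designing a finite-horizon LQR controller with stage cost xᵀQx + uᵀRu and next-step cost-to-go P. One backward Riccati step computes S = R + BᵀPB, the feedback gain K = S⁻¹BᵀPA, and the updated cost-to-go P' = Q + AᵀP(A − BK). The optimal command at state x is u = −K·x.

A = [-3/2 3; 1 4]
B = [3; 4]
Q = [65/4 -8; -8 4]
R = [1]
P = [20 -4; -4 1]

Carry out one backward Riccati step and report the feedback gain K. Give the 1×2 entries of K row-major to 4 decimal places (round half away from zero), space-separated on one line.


-0.7327 0.9901

BᵀP = [44.0000 -8.0000]
S = R + BᵀPB = [1] + [100.0000] = [101.0000]
BᵀPA = [-74.0000 100.0000]
K = S⁻¹·BᵀPA = [-0.7327 0.9901]
A−BK = [0.6980 0.0297; 3.9307 0.0396]
AᵀP(A−BK) = [3.7822 -0.7327; -0.7327 0.9901]
P' = Q + AᵀP(A−BK) = [20.0322 -8.7327; -8.7327 4.9901]
tr(P') = 25.0223


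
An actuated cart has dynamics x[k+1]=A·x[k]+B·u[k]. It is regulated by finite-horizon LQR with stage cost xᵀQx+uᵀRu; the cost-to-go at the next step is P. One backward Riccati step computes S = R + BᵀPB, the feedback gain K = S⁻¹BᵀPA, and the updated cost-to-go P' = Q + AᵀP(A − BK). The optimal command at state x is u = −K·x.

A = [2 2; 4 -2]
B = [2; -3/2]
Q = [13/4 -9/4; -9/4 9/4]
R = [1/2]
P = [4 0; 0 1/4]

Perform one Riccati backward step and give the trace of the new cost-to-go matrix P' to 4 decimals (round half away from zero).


BᵀP = [8.0000 -0.3750]
S = R + BᵀPB = [1/2] + [16.5625] = [17.0625]
BᵀPA = [14.5000 16.7500]
K = S⁻¹·BᵀPA = [0.8498 0.9817]
A−BK = [0.3004 0.0366; 5.2747 -0.5275]
AᵀP(A−BK) = [7.6777 -0.2344; -0.2344 0.5568]
P' = Q + AᵀP(A−BK) = [10.9277 -2.4844; -2.4844 2.8068]
tr(P') = 13.7344

13.7344


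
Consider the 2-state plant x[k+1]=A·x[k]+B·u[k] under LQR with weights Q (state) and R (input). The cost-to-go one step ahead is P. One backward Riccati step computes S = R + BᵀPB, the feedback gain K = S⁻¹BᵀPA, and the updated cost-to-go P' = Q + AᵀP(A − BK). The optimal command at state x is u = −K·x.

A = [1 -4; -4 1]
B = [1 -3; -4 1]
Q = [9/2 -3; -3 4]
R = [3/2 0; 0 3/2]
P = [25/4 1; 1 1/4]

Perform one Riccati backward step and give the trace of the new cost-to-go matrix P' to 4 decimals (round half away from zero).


BᵀP = [2.2500 0.0000; -17.7500 -2.7500]
S = R + BᵀPB = [3/2 0; 0 3/2] + [2.2500 -6.7500; -6.7500 50.5000] = [3.7500 -6.7500; -6.7500 52.0000]
BᵀPA = [2.2500 -9.0000; -6.7500 68.2500]
K = S⁻¹·BᵀPA = [0.4780 -0.0489; -0.0678 1.3061]
A−BK = [0.3187 -0.0326; -2.0201 -0.5019]
AᵀP(A−BK) = [0.7171 -0.0734; -0.0734 2.6650]
P' = Q + AᵀP(A−BK) = [5.2171 -3.0734; -3.0734 6.6650]
tr(P') = 11.8821

11.8821


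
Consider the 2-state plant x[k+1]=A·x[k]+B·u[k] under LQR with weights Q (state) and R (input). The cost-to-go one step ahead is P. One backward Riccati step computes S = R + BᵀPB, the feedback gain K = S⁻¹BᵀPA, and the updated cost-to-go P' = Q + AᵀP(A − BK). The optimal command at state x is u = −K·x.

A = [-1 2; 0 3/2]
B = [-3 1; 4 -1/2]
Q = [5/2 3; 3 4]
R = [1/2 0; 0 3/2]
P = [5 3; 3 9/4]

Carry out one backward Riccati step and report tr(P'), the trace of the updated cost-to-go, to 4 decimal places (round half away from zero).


BᵀP = [-3.0000 0.0000; 3.5000 1.8750]
S = R + BᵀPB = [1/2 0; 0 3/2] + [9.0000 -3.0000; -3.0000 2.5625] = [9.5000 -3.0000; -3.0000 4.0625]
BᵀPA = [3.0000 -6.0000; -3.5000 9.8125]
K = S⁻¹·BᵀPA = [0.0570 0.1711; -0.8194 2.5417]
A−BK = [-0.0095 -0.0285; -0.6378 2.0866]
AᵀP(A−BK) = [1.9609 -6.1172; -6.1172 19.1484]
P' = Q + AᵀP(A−BK) = [4.4609 -3.1172; -3.1172 23.1484]
tr(P') = 27.6093

27.6093


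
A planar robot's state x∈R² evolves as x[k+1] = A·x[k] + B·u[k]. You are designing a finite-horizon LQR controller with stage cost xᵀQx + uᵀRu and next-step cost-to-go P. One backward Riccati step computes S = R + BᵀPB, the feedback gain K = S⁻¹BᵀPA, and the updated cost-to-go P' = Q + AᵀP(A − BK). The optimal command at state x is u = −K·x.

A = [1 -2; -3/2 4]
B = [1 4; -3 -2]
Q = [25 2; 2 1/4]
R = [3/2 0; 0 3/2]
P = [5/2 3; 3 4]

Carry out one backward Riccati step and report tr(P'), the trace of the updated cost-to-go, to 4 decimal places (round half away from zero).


BᵀP = [-6.5000 -9.0000; 4.0000 4.0000]
S = R + BᵀPB = [3/2 0; 0 3/2] + [20.5000 -8.0000; -8.0000 8.0000] = [22.0000 -8.0000; -8.0000 9.5000]
BᵀPA = [7.0000 -23.0000; -2.0000 8.0000]
K = S⁻¹·BᵀPA = [0.3483 -1.0655; 0.0828 -0.0552]
A−BK = [0.3207 -0.7138; -0.2897 0.6931]
AᵀP(A−BK) = [0.2276 -0.6517; -0.6517 1.9345]
P' = Q + AᵀP(A−BK) = [25.2276 1.3483; 1.3483 2.1845]
tr(P') = 27.4121

27.4121


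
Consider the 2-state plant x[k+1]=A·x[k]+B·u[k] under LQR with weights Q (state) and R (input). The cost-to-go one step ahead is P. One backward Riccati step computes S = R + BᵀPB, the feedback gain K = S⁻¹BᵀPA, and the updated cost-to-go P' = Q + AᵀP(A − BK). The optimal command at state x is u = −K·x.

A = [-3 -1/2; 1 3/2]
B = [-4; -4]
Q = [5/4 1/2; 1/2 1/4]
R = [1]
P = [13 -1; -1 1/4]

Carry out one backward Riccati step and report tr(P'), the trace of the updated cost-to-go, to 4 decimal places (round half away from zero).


BᵀP = [-48.0000 3.0000]
S = R + BᵀPB = [1] + [180.0000] = [181.0000]
BᵀPA = [147.0000 28.5000]
K = S⁻¹·BᵀPA = [0.8122 0.1575]
A−BK = [0.2486 0.1298; 4.2486 2.1298]
AᵀP(A−BK) = [3.8633 1.7286; 1.7286 0.8249]
P' = Q + AᵀP(A−BK) = [5.1133 2.2286; 2.2286 1.0749]
tr(P') = 6.1882

6.1882


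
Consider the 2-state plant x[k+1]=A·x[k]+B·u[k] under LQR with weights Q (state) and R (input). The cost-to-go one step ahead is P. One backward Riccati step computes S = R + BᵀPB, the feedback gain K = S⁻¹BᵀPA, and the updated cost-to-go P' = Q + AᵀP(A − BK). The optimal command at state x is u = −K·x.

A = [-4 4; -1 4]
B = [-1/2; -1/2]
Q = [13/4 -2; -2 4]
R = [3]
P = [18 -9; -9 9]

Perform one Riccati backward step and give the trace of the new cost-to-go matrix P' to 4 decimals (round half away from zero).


252.8214

BᵀP = [-4.5000 0.0000]
S = R + BᵀPB = [3] + [2.2500] = [5.2500]
BᵀPA = [18.0000 -18.0000]
K = S⁻¹·BᵀPA = [3.4286 -3.4286]
A−BK = [-2.2857 2.2857; 0.7143 2.2857]
AᵀP(A−BK) = [163.2857 -82.2857; -82.2857 82.2857]
P' = Q + AᵀP(A−BK) = [166.5357 -84.2857; -84.2857 86.2857]
tr(P') = 252.8214


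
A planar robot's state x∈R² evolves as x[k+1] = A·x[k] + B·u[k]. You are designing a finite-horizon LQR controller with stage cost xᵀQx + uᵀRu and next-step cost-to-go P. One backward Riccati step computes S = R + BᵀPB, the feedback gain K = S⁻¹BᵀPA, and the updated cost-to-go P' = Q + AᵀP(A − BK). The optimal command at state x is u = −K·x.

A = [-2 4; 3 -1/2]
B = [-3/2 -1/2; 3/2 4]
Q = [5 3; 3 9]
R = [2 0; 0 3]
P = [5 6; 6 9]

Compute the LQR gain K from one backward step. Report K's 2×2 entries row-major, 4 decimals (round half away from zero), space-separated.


BᵀP = [1.5000 4.5000; 21.5000 33.0000]
S = R + BᵀPB = [2 0; 0 3] + [4.5000 17.2500; 17.2500 121.2500] = [6.5000 17.2500; 17.2500 124.2500]
BᵀPA = [10.5000 3.7500; 56.0000 69.5000]
K = S⁻¹·BᵀPA = [0.6639 -1.4370; 0.3585 0.7589]
A−BK = [-0.8249 2.2240; 0.5700 -1.3800]
AᵀP(A−BK) = [1.9512 -2.9077; -2.9077 10.8983]
P' = Q + AᵀP(A−BK) = [6.9512 0.0923; 0.0923 19.8983]
tr(P') = 26.8495

0.6639 -1.4370 0.3585 0.7589
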